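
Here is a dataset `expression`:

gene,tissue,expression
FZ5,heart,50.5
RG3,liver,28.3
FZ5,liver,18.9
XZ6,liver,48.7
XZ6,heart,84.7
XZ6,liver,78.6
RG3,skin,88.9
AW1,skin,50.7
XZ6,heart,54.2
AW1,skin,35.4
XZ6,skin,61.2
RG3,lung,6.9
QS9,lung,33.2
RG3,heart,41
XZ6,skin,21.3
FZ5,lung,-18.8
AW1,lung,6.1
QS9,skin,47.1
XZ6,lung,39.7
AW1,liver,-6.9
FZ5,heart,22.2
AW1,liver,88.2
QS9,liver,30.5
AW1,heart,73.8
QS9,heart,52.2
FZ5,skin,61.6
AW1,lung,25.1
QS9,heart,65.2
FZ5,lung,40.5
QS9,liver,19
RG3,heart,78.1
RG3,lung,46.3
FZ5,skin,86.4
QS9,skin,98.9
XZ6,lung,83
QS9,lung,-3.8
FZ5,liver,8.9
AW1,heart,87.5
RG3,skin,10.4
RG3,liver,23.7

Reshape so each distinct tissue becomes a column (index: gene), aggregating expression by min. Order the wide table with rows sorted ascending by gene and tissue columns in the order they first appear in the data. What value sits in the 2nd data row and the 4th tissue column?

With rows sorted ascending by gene, row 2 is gene=FZ5. tissue columns in first-appearance order: heart, liver, skin, lung; column 4 is lung.
Long rows with gene=FZ5, tissue=lung: min(-18.8, 40.5) = -18.8.

-18.8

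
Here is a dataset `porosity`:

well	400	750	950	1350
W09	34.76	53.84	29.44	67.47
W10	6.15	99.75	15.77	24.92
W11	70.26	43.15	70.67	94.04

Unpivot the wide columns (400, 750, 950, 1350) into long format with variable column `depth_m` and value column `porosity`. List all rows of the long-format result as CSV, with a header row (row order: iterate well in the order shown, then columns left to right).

Each (well, column) pair becomes one row: 3 × 4 = 12 rows.
For example, (W09, 400) → porosity=34.76.

well,depth_m,porosity
W09,400,34.76
W09,750,53.84
W09,950,29.44
W09,1350,67.47
W10,400,6.15
W10,750,99.75
W10,950,15.77
W10,1350,24.92
W11,400,70.26
W11,750,43.15
W11,950,70.67
W11,1350,94.04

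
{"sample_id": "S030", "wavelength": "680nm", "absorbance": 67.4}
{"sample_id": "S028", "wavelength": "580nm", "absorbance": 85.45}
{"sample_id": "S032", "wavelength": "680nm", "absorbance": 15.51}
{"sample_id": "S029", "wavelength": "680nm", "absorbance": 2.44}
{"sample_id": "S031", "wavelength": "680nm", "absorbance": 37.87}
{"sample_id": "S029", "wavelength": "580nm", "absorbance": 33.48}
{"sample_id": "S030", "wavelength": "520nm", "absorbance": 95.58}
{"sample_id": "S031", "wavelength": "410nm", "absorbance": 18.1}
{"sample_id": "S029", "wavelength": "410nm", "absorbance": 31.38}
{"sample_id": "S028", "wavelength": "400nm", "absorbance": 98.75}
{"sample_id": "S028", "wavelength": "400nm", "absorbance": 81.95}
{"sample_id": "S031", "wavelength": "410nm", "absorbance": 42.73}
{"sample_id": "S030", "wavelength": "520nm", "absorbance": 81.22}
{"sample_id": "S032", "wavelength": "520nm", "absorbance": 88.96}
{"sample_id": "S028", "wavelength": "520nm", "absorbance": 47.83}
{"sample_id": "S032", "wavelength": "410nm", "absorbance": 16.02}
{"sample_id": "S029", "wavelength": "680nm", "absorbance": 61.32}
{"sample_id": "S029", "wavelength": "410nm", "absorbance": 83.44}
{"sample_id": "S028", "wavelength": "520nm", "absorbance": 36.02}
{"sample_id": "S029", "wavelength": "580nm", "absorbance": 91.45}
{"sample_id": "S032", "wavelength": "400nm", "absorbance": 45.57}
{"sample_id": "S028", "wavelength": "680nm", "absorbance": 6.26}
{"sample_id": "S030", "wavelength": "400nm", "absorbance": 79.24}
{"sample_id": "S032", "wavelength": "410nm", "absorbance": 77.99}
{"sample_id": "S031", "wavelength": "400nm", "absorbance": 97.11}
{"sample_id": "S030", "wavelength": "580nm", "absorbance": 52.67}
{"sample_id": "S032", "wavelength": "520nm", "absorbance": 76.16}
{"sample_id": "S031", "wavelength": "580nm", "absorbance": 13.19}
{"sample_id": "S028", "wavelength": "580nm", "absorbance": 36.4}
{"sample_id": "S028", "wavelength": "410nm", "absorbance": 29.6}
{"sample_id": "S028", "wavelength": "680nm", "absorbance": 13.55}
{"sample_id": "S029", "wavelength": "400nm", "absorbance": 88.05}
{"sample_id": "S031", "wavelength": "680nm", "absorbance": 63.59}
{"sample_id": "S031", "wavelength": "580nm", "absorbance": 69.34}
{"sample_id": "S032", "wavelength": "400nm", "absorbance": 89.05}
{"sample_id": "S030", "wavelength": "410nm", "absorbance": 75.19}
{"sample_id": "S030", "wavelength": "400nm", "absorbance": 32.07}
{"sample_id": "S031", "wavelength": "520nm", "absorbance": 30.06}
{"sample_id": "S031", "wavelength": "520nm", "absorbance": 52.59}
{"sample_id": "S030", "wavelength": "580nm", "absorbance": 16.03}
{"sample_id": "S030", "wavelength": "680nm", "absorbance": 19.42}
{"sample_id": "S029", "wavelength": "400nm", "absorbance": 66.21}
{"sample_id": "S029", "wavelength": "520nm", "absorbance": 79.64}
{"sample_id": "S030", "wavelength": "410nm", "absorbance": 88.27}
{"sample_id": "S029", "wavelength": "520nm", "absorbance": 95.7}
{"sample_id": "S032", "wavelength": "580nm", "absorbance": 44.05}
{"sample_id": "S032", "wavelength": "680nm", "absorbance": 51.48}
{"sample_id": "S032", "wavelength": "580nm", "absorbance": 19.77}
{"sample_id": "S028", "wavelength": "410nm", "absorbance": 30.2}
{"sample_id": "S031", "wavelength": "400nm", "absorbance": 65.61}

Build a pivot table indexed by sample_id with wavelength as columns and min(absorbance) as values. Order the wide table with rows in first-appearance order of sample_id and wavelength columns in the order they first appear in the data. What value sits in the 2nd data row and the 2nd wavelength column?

With rows in first-appearance order of sample_id, row 2 is sample_id=S028. wavelength columns in first-appearance order: 680nm, 580nm, 520nm, 410nm, 400nm; column 2 is 580nm.
Long rows with sample_id=S028, wavelength=580nm: min(85.45, 36.4) = 36.4.

36.4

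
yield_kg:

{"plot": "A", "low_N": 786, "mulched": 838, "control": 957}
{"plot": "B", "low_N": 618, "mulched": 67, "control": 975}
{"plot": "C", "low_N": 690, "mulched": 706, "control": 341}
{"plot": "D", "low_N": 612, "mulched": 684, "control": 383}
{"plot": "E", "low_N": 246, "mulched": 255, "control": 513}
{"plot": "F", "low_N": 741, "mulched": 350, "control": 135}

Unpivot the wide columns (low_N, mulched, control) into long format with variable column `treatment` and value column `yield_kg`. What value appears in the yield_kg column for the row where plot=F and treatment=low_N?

Unpivoting turns each (plot, wide-column) pair into one long row.
The wide cell at row F, column low_N holds 741, so the long row (F, low_N) has yield_kg=741.

741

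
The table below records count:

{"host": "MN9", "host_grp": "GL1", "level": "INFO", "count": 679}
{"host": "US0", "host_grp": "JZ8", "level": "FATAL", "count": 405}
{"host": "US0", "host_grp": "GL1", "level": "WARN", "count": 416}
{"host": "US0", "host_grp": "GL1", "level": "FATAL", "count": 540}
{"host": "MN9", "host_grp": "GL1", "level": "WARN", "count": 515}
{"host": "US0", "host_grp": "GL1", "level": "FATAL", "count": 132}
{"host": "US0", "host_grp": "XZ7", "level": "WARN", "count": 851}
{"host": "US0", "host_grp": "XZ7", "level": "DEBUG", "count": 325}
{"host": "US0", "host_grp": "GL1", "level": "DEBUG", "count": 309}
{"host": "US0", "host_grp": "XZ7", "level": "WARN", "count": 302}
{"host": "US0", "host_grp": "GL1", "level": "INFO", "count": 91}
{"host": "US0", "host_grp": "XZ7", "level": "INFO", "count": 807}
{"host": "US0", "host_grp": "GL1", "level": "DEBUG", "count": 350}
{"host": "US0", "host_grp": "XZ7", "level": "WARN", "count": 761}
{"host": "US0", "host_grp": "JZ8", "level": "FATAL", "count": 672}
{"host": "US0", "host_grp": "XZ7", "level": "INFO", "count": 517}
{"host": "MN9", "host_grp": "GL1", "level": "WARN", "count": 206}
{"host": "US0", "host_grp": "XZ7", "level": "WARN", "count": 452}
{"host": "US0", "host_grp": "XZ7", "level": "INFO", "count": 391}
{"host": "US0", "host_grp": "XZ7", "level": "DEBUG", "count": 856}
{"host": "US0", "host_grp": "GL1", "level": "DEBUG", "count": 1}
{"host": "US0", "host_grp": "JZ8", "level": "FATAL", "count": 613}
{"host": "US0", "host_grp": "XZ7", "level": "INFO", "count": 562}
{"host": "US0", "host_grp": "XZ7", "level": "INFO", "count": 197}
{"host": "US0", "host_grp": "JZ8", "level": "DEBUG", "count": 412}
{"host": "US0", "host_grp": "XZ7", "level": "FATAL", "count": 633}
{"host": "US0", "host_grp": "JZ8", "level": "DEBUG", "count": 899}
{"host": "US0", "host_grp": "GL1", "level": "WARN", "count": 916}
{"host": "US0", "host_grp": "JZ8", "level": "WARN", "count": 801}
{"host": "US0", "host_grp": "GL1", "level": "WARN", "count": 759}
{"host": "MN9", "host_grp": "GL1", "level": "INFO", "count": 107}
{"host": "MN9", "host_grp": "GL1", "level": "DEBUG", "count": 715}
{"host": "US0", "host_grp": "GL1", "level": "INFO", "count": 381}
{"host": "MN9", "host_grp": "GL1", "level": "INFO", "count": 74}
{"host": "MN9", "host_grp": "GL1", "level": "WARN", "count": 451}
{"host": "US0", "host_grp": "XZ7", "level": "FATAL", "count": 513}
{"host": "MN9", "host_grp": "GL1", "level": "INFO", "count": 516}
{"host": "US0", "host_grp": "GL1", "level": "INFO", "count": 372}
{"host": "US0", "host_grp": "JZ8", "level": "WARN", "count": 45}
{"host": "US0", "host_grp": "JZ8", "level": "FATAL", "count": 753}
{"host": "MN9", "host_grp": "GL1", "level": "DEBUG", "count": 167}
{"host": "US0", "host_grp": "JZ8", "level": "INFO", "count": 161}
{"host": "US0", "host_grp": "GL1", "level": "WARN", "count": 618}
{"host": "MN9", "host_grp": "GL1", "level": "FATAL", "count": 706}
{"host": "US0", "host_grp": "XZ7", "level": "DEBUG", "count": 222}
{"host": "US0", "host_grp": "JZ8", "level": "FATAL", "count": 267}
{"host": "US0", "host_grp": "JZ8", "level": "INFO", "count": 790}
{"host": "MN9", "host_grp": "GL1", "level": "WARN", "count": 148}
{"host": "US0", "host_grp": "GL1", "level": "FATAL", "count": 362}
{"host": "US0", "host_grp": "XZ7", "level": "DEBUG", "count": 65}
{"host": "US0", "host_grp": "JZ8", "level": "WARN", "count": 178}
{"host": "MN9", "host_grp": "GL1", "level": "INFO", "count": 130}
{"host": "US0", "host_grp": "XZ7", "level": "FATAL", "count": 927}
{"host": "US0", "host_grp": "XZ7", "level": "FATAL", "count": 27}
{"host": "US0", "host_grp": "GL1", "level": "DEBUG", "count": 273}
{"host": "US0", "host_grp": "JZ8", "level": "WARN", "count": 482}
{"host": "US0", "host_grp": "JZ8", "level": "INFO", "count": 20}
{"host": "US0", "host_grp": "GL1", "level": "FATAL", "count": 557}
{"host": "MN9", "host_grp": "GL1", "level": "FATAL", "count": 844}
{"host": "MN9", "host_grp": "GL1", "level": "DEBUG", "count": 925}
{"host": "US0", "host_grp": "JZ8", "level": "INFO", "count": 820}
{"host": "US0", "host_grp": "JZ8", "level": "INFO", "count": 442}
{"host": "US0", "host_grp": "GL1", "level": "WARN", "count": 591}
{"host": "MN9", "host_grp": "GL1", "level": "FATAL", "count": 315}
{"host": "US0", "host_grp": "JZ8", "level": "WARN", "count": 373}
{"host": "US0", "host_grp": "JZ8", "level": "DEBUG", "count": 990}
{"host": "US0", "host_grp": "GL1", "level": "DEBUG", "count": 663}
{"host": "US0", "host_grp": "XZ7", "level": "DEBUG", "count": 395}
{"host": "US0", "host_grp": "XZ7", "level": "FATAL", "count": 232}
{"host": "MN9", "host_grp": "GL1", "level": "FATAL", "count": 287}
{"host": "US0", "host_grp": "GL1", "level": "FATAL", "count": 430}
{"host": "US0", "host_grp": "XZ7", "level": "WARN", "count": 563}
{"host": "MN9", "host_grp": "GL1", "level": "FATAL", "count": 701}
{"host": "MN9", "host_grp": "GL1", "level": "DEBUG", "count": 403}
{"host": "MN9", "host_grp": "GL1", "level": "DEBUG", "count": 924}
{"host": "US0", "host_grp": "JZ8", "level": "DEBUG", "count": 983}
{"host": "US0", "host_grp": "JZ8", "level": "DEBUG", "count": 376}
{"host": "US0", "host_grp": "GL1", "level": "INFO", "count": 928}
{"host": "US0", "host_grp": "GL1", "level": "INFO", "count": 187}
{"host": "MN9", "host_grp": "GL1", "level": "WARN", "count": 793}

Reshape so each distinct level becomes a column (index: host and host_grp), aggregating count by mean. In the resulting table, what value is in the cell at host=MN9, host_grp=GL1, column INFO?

Rows with host=MN9, host_grp=GL1 and level=INFO: count values are 679, 107, 74, 516, 130.
(679 + 107 + 74 + 516 + 130) / 5 = 301.20.

301.20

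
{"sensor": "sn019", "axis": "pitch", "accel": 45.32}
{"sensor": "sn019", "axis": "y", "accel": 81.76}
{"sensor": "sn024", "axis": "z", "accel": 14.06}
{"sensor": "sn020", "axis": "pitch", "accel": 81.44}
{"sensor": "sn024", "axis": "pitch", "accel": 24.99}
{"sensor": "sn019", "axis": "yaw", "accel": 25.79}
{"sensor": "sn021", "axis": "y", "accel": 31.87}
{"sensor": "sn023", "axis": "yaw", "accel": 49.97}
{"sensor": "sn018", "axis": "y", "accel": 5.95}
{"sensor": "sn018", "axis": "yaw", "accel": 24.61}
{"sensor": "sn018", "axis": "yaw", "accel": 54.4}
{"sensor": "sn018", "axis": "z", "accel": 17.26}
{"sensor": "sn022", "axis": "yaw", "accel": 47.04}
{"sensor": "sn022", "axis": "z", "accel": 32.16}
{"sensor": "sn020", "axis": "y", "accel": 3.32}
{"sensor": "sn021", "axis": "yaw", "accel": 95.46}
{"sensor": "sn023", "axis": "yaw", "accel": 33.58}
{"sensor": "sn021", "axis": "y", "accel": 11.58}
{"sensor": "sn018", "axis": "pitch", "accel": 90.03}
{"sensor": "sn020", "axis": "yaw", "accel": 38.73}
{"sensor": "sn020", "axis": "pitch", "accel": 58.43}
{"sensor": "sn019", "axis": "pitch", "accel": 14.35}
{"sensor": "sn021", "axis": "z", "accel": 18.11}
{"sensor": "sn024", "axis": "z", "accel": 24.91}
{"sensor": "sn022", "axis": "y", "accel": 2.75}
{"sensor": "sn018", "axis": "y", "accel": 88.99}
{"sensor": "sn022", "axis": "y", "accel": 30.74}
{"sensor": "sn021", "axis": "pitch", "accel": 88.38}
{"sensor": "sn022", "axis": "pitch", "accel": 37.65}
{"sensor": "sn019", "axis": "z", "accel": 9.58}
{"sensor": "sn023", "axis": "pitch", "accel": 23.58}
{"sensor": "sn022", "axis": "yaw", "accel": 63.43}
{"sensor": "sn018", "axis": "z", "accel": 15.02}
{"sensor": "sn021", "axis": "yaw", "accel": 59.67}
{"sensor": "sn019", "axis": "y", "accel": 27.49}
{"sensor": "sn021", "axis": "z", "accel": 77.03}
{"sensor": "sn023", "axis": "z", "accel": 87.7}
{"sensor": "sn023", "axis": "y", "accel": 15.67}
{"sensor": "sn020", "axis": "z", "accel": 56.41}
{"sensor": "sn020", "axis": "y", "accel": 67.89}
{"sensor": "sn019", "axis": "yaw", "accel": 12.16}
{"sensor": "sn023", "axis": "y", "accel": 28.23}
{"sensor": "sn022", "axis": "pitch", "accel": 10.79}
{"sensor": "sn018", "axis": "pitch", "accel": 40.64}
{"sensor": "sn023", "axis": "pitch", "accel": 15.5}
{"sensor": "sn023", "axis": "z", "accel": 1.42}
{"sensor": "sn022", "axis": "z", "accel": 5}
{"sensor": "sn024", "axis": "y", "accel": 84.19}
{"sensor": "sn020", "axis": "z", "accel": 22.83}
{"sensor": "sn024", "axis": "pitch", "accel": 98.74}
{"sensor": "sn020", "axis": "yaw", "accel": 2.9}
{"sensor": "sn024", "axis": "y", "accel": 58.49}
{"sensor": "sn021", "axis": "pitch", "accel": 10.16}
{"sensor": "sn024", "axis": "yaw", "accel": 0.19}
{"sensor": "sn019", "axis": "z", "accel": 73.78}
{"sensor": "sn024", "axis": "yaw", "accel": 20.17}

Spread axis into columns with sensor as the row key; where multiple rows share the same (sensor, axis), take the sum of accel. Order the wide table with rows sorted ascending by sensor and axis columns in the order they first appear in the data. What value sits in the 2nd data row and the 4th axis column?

37.95

With rows sorted ascending by sensor, row 2 is sensor=sn019. axis columns in first-appearance order: pitch, y, z, yaw; column 4 is yaw.
Long rows with sensor=sn019, axis=yaw: 25.79 + 12.16 = 37.95.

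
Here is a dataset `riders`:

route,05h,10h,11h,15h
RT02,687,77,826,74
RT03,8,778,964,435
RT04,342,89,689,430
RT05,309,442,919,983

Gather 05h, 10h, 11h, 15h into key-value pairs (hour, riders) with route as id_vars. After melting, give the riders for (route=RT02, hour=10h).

77

Unpivoting turns each (route, wide-column) pair into one long row.
The wide cell at row RT02, column 10h holds 77, so the long row (RT02, 10h) has riders=77.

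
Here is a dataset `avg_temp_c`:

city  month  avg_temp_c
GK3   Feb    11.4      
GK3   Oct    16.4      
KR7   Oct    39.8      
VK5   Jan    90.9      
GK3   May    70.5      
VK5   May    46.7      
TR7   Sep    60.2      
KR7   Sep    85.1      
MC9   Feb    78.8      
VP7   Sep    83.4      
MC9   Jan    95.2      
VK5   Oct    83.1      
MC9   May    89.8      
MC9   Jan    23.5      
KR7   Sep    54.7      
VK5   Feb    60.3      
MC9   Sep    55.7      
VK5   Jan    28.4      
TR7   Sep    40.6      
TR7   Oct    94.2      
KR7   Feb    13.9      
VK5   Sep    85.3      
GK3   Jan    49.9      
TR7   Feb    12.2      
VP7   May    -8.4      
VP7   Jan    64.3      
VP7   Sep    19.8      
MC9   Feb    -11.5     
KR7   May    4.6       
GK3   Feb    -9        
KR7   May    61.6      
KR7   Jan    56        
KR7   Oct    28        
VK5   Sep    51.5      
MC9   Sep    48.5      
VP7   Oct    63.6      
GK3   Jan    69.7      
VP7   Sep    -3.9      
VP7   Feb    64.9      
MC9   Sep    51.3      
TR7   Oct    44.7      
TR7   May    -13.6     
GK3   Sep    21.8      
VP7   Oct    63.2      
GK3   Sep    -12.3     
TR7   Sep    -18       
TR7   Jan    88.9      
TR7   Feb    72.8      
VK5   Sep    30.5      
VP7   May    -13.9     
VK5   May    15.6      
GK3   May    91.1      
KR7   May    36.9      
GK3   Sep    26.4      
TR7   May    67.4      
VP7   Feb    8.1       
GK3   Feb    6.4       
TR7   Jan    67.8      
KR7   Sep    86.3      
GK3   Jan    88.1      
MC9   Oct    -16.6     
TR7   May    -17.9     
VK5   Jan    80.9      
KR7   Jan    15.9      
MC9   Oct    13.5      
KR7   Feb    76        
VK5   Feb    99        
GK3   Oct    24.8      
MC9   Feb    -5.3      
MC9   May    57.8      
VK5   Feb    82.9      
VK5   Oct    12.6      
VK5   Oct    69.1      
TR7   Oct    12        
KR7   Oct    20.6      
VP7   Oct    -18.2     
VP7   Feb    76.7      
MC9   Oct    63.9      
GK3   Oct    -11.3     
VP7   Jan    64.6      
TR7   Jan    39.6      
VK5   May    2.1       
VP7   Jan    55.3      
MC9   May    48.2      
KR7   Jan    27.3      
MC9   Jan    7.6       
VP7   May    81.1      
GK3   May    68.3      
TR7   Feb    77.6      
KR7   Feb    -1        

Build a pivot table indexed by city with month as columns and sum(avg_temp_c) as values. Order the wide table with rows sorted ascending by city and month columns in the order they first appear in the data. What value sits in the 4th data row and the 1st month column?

162.6

With rows sorted ascending by city, row 4 is city=TR7. month columns in first-appearance order: Feb, Oct, Jan, May, Sep; column 1 is Feb.
Long rows with city=TR7, month=Feb: 12.2 + 72.8 + 77.6 = 162.6.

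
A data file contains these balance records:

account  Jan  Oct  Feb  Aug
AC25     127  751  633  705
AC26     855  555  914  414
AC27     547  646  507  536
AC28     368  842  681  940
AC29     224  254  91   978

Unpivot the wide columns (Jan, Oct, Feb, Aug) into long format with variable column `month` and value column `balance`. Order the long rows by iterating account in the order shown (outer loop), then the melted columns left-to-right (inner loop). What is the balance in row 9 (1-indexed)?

547

20 rows total (5 × 4). Row 9: index ⌊(9-1)/4⌋ = 2 into account → AC27; (9-1) mod 4 = 0 into the melted columns → Jan.
So row 9 is (AC27, Jan, 547); balance = 547.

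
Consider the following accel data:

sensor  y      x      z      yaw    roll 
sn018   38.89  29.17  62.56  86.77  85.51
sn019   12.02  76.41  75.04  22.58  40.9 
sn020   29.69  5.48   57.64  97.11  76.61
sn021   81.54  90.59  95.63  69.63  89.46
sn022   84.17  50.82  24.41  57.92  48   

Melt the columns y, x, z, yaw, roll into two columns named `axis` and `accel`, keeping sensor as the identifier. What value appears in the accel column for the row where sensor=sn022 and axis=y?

84.17

Unpivoting turns each (sensor, wide-column) pair into one long row.
The wide cell at row sn022, column y holds 84.17, so the long row (sn022, y) has accel=84.17.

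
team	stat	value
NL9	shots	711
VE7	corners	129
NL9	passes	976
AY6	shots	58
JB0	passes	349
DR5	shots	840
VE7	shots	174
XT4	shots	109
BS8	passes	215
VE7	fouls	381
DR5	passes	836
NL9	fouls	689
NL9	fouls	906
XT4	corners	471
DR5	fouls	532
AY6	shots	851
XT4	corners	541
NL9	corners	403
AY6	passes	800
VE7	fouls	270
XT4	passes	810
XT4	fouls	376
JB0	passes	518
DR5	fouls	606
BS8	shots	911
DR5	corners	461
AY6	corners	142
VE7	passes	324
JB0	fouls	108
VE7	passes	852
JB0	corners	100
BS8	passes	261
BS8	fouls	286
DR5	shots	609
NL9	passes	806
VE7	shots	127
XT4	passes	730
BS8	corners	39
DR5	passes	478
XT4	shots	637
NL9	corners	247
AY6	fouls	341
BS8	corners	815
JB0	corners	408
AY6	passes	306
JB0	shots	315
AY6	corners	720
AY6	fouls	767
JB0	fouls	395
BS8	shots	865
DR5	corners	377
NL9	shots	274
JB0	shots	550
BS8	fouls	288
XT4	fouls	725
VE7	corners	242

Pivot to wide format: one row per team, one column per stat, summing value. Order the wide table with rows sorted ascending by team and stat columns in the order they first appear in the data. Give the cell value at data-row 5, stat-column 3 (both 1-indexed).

With rows sorted ascending by team, row 5 is team=NL9. stat columns in first-appearance order: shots, corners, passes, fouls; column 3 is passes.
Long rows with team=NL9, stat=passes: 976 + 806 = 1782.

1782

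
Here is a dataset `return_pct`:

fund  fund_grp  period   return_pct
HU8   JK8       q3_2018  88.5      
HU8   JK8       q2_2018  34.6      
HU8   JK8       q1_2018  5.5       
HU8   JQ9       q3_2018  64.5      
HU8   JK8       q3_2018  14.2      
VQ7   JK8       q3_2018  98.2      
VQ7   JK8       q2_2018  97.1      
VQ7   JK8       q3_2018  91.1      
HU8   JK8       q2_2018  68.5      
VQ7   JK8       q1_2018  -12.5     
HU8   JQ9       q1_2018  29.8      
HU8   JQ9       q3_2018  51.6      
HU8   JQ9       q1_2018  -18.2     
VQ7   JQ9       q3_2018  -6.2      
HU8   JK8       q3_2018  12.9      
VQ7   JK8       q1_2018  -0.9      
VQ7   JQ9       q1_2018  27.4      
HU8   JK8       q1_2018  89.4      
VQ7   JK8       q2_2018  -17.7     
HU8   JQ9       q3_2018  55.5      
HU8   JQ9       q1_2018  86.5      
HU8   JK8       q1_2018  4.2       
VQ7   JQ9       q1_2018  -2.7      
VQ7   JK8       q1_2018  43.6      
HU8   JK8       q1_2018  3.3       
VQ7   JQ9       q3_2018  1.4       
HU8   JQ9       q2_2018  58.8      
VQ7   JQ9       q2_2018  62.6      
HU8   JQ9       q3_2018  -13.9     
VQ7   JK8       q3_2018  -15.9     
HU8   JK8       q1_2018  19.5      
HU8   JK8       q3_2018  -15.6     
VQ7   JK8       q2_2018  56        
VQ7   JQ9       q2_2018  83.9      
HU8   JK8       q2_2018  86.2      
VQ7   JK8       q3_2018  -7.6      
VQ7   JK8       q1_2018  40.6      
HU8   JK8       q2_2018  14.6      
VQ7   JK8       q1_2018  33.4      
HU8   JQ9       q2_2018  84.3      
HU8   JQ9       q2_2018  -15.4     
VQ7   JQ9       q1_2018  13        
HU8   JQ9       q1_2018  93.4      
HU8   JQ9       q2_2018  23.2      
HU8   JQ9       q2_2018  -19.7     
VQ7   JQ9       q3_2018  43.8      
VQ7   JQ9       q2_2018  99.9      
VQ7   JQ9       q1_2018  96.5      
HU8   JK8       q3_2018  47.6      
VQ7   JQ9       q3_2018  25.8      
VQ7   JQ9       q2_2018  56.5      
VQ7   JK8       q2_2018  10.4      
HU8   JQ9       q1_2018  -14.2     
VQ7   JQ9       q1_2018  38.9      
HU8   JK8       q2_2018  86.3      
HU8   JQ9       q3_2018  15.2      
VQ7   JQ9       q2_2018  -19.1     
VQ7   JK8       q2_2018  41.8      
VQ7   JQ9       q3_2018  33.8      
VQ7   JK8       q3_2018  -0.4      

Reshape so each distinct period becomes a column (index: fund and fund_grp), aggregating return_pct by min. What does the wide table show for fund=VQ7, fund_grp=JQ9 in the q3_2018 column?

-6.2

Rows with fund=VQ7, fund_grp=JQ9 and period=q3_2018: return_pct values are -6.2, 1.4, 43.8, 25.8, 33.8.
min(-6.2, 1.4, 43.8, 25.8, 33.8) = -6.2.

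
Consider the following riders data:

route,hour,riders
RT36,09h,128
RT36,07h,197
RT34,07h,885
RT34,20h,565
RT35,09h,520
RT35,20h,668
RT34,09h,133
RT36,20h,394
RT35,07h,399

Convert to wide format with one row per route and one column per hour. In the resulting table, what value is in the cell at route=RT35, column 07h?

Wide layout: rows indexed by route, columns are the 3 distinct hour values (09h, 07h, 20h).
Cell (route=RT35, hour=07h) draws from the long row where route=RT35 and hour=07h, which has riders=399.

399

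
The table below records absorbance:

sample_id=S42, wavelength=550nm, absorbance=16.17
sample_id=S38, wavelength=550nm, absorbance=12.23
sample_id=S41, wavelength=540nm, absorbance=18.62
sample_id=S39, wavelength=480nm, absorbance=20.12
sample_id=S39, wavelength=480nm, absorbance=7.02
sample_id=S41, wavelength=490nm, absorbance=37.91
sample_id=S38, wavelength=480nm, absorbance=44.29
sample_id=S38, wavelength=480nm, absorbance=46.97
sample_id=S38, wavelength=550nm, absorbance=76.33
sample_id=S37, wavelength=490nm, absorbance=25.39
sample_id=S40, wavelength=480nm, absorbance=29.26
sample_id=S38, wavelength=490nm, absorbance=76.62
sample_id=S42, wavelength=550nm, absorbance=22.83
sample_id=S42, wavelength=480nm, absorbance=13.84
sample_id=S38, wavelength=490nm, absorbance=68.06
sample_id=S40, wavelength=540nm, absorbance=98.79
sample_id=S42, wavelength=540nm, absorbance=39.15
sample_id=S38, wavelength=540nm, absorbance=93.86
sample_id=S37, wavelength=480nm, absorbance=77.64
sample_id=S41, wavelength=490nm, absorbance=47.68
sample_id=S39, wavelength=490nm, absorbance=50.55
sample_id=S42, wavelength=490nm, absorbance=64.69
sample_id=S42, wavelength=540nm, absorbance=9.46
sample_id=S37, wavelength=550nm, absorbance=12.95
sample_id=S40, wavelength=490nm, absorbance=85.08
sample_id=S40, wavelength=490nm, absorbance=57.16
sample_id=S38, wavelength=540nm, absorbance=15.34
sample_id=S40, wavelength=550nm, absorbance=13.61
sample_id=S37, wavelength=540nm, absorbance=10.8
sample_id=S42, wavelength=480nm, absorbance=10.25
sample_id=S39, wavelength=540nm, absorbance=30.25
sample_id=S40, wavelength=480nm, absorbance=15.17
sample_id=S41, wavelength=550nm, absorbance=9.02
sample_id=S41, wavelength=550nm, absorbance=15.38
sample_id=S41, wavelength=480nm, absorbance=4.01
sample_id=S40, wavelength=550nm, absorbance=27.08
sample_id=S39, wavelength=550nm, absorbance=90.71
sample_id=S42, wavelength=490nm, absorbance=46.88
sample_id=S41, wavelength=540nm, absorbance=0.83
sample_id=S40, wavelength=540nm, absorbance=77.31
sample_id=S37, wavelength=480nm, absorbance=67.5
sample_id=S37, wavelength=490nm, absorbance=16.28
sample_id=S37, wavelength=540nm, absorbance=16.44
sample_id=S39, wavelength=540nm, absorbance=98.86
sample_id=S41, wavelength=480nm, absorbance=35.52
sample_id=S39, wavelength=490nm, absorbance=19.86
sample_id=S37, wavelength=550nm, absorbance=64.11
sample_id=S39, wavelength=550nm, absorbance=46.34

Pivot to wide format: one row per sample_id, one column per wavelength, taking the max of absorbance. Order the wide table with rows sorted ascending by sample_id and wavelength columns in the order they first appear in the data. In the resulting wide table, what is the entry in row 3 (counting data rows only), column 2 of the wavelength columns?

With rows sorted ascending by sample_id, row 3 is sample_id=S39. wavelength columns in first-appearance order: 550nm, 540nm, 480nm, 490nm; column 2 is 540nm.
Long rows with sample_id=S39, wavelength=540nm: max(30.25, 98.86) = 98.86.

98.86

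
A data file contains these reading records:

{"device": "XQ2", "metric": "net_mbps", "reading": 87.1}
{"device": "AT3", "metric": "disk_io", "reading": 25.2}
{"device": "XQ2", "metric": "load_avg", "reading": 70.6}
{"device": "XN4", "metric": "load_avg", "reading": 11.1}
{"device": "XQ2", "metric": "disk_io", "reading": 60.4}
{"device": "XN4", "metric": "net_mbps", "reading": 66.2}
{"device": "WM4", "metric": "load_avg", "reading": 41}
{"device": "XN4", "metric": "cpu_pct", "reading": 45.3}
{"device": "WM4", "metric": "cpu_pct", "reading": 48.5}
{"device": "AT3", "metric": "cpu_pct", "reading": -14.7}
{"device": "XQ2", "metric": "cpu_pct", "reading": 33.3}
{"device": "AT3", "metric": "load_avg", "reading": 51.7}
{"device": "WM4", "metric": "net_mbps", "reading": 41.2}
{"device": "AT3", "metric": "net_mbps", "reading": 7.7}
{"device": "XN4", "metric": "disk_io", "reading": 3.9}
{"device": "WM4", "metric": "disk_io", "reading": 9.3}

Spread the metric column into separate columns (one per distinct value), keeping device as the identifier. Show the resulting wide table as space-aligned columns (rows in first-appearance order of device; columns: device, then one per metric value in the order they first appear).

Columns: device plus the 4 distinct metric values (net_mbps, disk_io, load_avg, cpu_pct).
For example, row XQ2 column net_mbps takes reading=87.1 from the long row (XQ2, net_mbps).

device  net_mbps  disk_io  load_avg  cpu_pct
XQ2     87.1      60.4     70.6      33.3   
AT3     7.7       25.2     51.7      -14.7  
XN4     66.2      3.9      11.1      45.3   
WM4     41.2      9.3      41        48.5   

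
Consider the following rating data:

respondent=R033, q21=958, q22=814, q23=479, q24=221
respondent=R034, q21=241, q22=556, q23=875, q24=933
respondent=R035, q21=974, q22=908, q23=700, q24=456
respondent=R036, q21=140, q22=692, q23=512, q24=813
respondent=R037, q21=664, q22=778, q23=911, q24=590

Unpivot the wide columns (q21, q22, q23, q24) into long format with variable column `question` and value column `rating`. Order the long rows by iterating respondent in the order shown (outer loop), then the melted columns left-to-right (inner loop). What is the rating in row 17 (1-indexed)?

664

20 rows total (5 × 4). Row 17: index ⌊(17-1)/4⌋ = 4 into respondent → R037; (17-1) mod 4 = 0 into the melted columns → q21.
So row 17 is (R037, q21, 664); rating = 664.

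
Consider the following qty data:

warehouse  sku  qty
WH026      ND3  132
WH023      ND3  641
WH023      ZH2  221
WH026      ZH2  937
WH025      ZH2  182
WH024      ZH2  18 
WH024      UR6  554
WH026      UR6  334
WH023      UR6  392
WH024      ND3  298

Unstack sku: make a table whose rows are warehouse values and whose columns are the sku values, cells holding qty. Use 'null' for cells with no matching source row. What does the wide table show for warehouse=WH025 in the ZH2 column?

182

The long row with warehouse=WH025, sku=ZH2 has qty=182.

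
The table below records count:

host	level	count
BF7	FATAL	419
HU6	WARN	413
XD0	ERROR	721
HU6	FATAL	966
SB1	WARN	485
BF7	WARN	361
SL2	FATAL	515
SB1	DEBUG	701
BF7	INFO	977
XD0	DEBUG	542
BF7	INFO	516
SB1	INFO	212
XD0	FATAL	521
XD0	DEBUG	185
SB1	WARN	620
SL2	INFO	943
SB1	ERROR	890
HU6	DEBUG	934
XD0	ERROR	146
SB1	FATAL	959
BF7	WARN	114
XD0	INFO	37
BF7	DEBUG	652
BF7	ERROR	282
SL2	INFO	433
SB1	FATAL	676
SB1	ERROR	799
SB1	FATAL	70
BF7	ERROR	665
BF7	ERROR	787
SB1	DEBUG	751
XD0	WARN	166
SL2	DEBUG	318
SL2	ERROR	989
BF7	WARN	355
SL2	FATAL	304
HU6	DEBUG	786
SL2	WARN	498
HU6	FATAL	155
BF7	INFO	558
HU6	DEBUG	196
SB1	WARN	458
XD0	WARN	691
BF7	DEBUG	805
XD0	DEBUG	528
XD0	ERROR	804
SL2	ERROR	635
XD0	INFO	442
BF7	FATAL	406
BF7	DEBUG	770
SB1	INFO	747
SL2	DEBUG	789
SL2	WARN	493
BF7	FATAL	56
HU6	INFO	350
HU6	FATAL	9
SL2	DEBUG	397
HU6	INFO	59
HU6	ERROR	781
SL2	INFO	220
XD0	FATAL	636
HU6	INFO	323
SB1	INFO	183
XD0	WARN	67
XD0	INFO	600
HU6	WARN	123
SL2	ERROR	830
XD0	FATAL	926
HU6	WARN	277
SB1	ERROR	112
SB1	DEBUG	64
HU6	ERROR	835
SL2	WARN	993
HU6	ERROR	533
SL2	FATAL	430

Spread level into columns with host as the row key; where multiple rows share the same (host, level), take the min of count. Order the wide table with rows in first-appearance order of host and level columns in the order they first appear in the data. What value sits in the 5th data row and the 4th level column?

With rows in first-appearance order of host, row 5 is host=SL2. level columns in first-appearance order: FATAL, WARN, ERROR, DEBUG, INFO; column 4 is DEBUG.
Long rows with host=SL2, level=DEBUG: min(318, 789, 397) = 318.

318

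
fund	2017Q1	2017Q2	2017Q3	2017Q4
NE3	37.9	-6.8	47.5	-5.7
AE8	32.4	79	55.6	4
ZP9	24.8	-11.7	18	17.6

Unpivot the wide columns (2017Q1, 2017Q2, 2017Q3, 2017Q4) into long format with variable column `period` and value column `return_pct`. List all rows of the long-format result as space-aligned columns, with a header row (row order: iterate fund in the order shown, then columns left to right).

Each (fund, column) pair becomes one row: 3 × 4 = 12 rows.
For example, (NE3, 2017Q1) → return_pct=37.9.

fund  period  return_pct
NE3   2017Q1  37.9      
NE3   2017Q2  -6.8      
NE3   2017Q3  47.5      
NE3   2017Q4  -5.7      
AE8   2017Q1  32.4      
AE8   2017Q2  79        
AE8   2017Q3  55.6      
AE8   2017Q4  4         
ZP9   2017Q1  24.8      
ZP9   2017Q2  -11.7     
ZP9   2017Q3  18        
ZP9   2017Q4  17.6      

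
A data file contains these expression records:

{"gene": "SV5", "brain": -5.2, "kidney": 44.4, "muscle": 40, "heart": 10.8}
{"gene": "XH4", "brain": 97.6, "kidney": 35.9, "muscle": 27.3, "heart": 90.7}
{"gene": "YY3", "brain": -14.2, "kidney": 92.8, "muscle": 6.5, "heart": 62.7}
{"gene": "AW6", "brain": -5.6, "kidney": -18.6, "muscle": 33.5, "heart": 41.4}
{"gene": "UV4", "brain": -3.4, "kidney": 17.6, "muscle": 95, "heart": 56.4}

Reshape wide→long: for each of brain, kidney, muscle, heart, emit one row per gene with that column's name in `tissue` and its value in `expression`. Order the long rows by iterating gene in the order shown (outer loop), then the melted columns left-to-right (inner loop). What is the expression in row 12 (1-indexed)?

62.7

20 rows total (5 × 4). Row 12: index ⌊(12-1)/4⌋ = 2 into gene → YY3; (12-1) mod 4 = 3 into the melted columns → heart.
So row 12 is (YY3, heart, 62.7); expression = 62.7.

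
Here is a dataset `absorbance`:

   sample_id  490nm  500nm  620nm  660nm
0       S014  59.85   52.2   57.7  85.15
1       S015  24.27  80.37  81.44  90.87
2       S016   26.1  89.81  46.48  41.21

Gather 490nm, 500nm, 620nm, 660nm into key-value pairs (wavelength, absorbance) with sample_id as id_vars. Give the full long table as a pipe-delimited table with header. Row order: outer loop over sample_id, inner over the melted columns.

| sample_id | wavelength | absorbance |
| S014 | 490nm | 59.85 |
| S014 | 500nm | 52.2 |
| S014 | 620nm | 57.7 |
| S014 | 660nm | 85.15 |
| S015 | 490nm | 24.27 |
| S015 | 500nm | 80.37 |
| S015 | 620nm | 81.44 |
| S015 | 660nm | 90.87 |
| S016 | 490nm | 26.1 |
| S016 | 500nm | 89.81 |
| S016 | 620nm | 46.48 |
| S016 | 660nm | 41.21 |

Each (sample_id, column) pair becomes one row: 3 × 4 = 12 rows.
For example, (S014, 490nm) → absorbance=59.85.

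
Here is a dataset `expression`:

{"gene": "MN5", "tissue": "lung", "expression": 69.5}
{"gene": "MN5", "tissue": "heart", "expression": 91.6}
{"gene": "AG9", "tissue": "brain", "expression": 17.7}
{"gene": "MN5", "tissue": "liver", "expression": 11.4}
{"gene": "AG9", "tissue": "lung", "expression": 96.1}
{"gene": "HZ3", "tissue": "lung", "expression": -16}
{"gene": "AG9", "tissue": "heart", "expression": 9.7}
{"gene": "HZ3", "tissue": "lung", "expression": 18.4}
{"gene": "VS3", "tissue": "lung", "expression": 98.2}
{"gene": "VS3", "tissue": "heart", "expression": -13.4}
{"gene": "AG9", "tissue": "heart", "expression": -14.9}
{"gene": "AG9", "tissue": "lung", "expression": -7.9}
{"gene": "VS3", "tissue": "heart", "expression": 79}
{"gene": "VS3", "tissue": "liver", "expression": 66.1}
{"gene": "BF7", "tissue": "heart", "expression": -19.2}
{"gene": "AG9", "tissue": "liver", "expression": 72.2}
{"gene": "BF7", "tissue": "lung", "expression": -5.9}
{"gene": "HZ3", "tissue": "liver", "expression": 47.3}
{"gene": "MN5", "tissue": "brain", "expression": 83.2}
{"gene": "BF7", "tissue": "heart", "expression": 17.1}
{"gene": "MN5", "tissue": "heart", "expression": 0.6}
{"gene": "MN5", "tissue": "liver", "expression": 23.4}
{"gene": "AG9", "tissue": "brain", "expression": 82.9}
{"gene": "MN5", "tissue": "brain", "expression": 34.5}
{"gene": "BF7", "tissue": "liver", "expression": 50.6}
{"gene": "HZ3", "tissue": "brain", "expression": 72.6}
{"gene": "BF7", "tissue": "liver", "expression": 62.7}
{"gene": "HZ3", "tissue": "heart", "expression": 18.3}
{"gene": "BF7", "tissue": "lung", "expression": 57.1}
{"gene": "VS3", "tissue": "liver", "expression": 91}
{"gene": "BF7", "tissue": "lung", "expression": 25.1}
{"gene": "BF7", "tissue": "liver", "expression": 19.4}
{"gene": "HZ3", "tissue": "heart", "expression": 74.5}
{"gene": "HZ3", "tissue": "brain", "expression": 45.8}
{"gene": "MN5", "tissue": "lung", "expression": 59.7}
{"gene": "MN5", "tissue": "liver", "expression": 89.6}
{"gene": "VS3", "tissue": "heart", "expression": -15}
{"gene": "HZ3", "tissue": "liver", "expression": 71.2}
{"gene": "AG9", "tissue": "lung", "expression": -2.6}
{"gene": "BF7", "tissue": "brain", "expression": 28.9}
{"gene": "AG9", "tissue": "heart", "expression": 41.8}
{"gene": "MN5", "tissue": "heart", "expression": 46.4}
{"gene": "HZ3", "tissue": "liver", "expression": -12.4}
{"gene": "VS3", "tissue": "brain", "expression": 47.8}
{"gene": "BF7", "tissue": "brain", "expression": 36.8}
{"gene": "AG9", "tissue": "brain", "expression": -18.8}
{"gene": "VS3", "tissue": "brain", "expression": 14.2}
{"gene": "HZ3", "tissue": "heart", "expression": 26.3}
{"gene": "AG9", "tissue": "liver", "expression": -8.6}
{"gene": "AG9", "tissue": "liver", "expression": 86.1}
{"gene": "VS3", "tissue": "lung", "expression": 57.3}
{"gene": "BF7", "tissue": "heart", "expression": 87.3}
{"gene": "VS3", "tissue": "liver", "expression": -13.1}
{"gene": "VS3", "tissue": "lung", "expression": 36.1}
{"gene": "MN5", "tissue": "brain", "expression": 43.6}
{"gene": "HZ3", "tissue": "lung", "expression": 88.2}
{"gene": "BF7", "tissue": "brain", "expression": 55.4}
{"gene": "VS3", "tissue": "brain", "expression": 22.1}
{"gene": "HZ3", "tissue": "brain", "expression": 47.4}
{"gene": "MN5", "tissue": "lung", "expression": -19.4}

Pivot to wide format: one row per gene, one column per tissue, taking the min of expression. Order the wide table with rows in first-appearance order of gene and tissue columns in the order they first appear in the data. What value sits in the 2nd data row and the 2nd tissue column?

-14.9

With rows in first-appearance order of gene, row 2 is gene=AG9. tissue columns in first-appearance order: lung, heart, brain, liver; column 2 is heart.
Long rows with gene=AG9, tissue=heart: min(9.7, -14.9, 41.8) = -14.9.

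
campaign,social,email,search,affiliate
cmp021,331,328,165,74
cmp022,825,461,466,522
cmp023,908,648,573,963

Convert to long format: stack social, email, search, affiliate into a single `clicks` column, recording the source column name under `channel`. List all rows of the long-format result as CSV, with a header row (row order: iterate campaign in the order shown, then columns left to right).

Each (campaign, column) pair becomes one row: 3 × 4 = 12 rows.
For example, (cmp021, social) → clicks=331.

campaign,channel,clicks
cmp021,social,331
cmp021,email,328
cmp021,search,165
cmp021,affiliate,74
cmp022,social,825
cmp022,email,461
cmp022,search,466
cmp022,affiliate,522
cmp023,social,908
cmp023,email,648
cmp023,search,573
cmp023,affiliate,963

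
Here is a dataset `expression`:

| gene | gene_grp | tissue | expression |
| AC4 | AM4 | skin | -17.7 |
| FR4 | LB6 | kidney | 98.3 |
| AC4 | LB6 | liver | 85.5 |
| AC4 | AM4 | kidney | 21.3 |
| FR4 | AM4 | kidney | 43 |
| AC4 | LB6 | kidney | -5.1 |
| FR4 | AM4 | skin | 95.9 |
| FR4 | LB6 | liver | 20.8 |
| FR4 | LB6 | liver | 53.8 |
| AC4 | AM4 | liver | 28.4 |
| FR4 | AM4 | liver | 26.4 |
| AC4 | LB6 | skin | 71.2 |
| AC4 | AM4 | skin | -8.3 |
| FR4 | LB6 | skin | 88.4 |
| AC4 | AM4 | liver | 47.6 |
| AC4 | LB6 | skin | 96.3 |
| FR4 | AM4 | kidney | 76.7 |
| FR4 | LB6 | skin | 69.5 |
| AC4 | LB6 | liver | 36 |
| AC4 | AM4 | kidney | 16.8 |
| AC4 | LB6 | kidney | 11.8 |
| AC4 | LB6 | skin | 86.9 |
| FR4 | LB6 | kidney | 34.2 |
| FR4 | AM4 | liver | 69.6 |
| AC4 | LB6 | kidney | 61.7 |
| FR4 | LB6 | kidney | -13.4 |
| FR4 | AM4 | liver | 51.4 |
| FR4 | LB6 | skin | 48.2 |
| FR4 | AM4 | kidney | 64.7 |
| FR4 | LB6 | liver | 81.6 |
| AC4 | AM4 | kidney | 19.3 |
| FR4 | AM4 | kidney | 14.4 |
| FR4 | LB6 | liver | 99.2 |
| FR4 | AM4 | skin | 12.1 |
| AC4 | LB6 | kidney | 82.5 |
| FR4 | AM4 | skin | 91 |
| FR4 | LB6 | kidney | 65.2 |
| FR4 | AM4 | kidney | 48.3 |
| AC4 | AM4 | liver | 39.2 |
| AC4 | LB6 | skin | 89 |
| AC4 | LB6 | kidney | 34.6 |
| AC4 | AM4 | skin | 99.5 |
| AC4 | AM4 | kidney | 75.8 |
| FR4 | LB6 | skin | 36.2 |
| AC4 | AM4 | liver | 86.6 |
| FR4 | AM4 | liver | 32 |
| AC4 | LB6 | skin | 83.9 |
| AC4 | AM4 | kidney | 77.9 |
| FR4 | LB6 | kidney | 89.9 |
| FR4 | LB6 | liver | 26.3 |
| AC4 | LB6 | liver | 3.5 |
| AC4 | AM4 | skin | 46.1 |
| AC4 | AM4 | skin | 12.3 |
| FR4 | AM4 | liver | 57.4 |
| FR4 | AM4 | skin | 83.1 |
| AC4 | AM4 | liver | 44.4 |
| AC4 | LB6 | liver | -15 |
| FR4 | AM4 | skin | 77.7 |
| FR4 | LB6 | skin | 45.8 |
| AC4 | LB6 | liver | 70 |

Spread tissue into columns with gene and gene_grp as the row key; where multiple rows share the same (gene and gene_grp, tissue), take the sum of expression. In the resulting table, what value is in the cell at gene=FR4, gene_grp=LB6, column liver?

Rows with gene=FR4, gene_grp=LB6 and tissue=liver: expression values are 20.8, 53.8, 81.6, 99.2, 26.3.
20.8 + 53.8 + 81.6 + 99.2 + 26.3 = 281.7.

281.7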